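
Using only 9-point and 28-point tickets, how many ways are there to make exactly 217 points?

1

Need nonnegative integers with 9j + 28k = 217.
gcd(9, 28) = 1, and 9·(-3) + 28·(1) = 1.
So (j₀, k₀) = (-651, 217); general j = -651 + 28t, k = 217 - 9t.
j ≥ 0 ⇒ t ≥ 24; k ≥ 0 ⇒ t ≤ 24. That's 1 value of t.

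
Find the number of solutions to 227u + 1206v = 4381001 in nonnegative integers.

16

gcd(1206, 227) = 1  (1206 = 5*227 + 71, 227 = 3*71 + 14, 71 = 5*14 + 1, 14 = 14*1).
Back-substituting, 227*(-85) + 1206*(16) = 1.
Scale by 4381001: one solution is (-372385085, 70096016). Reduce u mod 1206: (1183, 3410).
General: u = 1183 + 1206t, v = 3410 - 227t.
u ≥ 0 ⇒ t ≥ 0; v ≥ 0 ⇒ t ≤ 15. So t ∈ [0, 15]: 16 solutions.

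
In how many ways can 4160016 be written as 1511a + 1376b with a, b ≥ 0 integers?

gcd(1511, 1376) = 1  (1511 = 1×1376 + 135, 1376 = 10×135 + 26, 135 = 5×26 + 5, 26 = 5×5 + 1, 5 = 5×1).
Back-substituting, 1511×(-265) + 1376×(291) = 1.
Scale by 4160016: one solution is (-1102404240, 1210564656). Reduce a mod 1376: (176, 2830).
General: a = 176 + 1376t, b = 2830 - 1511t.
a ≥ 0 ⇒ t ≥ 0; b ≥ 0 ⇒ t ≤ 1. So t ∈ [0, 1]: 2 solutions.

2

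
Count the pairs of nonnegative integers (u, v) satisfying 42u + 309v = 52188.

12

gcd(309, 42):
  309 = 7·42 + 15
  42 = 2·15 + 12
  15 = 1·12 + 3
  12 = 4·3
so gcd(309, 42) = 3.
Back-substitute for Bézout coefficients:
  3 = 15 - 1·12
  ... = 42·(-22) + 309·(3)
Scale by 17396: one solution is (-382712, 52188). Reduce u mod 103: (36, 164).
General: u = 36 + 103t, v = 164 - 14t.
u ≥ 0 ⇒ t ≥ 0; v ≥ 0 ⇒ t ≤ 11. So t ∈ [0, 11]: 12 solutions.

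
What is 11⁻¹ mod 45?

gcd(45, 11):
  45 = 4*11 + 1
  11 = 11*1
so gcd(45, 11) = 1.
Back-substitute for Bézout coefficients:
  1 = 45 - 4*11
  ... = 11*(-4) + 45*(1)
So 11*-4 ≡ 1 (mod 45), and -4 mod 45 = 41.

41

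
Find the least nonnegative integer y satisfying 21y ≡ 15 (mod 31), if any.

gcd(31, 21) = 1  (31 = 1·21 + 10, 21 = 2·10 + 1, 10 = 10·1).
1 divides 15, so solutions exist.
Back-substituting, 21·(3) + 31·(-2) = 1.
So 21·(3) ≡ 1 (mod 31); multiply by 15: y ≡ 45 (mod 31).
Smallest nonnegative: y = 45 mod 31 = 14.

14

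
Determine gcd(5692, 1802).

2

gcd(5692, 1802) = 2  (5692 = 3·1802 + 286, 1802 = 6·286 + 86, 286 = 3·86 + 28, 86 = 3·28 + 2, 28 = 14·2).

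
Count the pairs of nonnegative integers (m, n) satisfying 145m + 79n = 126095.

11

gcd(145, 79) = 1  (145 = 1×79 + 66, 79 = 1×66 + 13, 66 = 5×13 + 1, 13 = 13×1).
Back-substituting, 145×(6) + 79×(-11) = 1.
Scale by 126095: one solution is (756570, -1387045). Reduce m mod 79: (66, 1475).
General: m = 66 + 79t, n = 1475 - 145t.
m ≥ 0 ⇒ t ≥ 0; n ≥ 0 ⇒ t ≤ 10. So t ∈ [0, 10]: 11 solutions.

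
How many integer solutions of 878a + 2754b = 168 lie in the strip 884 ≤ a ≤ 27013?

19

gcd(2754, 878):
  2754 = 3×878 + 120
  878 = 7×120 + 38
  120 = 3×38 + 6
  38 = 6×6 + 2
  6 = 3×2
so gcd(2754, 878) = 2.
Back-substitute for Bézout coefficients:
  2 = 38 - 6×6
  ... = 878×(436) + 2754×(-139)
Scale by 84: particular solution (36624, -11676); reduce a mod 1377: (822, -262).
General solution: a = 822 + 1377t, b = -262 - 439t for integer t.
884 ≤ 822 + 1377t ≤ 27013 gives t ∈ [1, 19], which is 19 values.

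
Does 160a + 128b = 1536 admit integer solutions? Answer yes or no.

gcd(160, 128) = 32  (160 = 1·128 + 32, 128 = 4·32).
32 divides 1536, so integer solutions exist.

yes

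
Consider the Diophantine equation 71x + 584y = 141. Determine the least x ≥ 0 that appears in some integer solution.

gcd(584, 71):
  584 = 8·71 + 16
  71 = 4·16 + 7
  16 = 2·7 + 2
  7 = 3·2 + 1
  2 = 2·1
so gcd(584, 71) = 1.
1 divides 141, so solutions exist.
Back-substitute for Bézout coefficients:
  1 = 7 - 3·2
  ... = 71·(255) + 584·(-31)
Scale by 141/1 = 141: (x₀, y₀) = (35955, -4371).
General solution: x = 35955 + 584t, y = -4371 - 71t for integer t.
x ≥ 0: smallest is 35955 mod 584 = 331 (at t = -61), with y = -40.

331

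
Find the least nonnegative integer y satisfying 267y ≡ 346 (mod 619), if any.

gcd(619, 267):
  619 = 2×267 + 85
  267 = 3×85 + 12
  85 = 7×12 + 1
  12 = 12×1
so gcd(619, 267) = 1.
1 divides 346, so solutions exist.
Back-substitute for Bézout coefficients:
  1 = 85 - 7×12
  ... = 267×(-51) + 619×(22)
So 267×(-51) ≡ 1 (mod 619); multiply by 346: y ≡ -17646 (mod 619).
Smallest nonnegative: y = -17646 mod 619 = 305.

305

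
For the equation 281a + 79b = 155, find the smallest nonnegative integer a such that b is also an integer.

gcd(281, 79):
  281 = 3×79 + 44
  79 = 1×44 + 35
  44 = 1×35 + 9
  35 = 3×9 + 8
  9 = 1×8 + 1
  8 = 8×1
so gcd(281, 79) = 1.
1 divides 155, so solutions exist.
Back-substitute for Bézout coefficients:
  1 = 9 - 1×8
  ... = 281×(9) + 79×(-32)
Scale by 155/1 = 155: (a₀, b₀) = (1395, -4960).
General solution: a = 1395 + 79t, b = -4960 - 281t for integer t.
a ≥ 0: smallest is 1395 mod 79 = 52 (at t = -17), with b = -183.

52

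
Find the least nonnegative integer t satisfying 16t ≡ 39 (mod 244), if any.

no solution

gcd(244, 16) = 4  (244 = 15×16 + 4, 16 = 4×4).
4 does not divide 39, so the congruence has no solution.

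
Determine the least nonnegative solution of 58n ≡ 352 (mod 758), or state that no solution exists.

372

gcd(758, 58) = 2  (758 = 13·58 + 4, 58 = 14·4 + 2, 4 = 2·2).
2 divides 352, so solutions exist.
Back-substituting, 58·(183) + 758·(-14) = 2.
So 58·(183) ≡ 2 (mod 758); multiply by 176: n ≡ 32208 (mod 379).
Smallest nonnegative: n = 32208 mod 379 = 372.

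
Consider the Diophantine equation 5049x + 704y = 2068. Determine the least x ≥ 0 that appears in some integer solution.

52

gcd(5049, 704):
  5049 = 7×704 + 121
  704 = 5×121 + 99
  121 = 1×99 + 22
  99 = 4×22 + 11
  22 = 2×11
so gcd(5049, 704) = 11.
11 divides 2068, so solutions exist.
Back-substitute for Bézout coefficients:
  11 = 99 - 4×22
  ... = 5049×(-29) + 704×(208)
Scale by 2068/11 = 188: (x₀, y₀) = (-5452, 39104).
General solution: x = -5452 + 64t, y = 39104 - 459t for integer t.
x ≥ 0: smallest is -5452 mod 64 = 52 (at t = 86), with y = -370.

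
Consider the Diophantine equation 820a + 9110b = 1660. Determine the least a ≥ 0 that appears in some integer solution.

202

gcd(9110, 820) = 10  (9110 = 11*820 + 90, 820 = 9*90 + 10, 90 = 9*10).
10 divides 1660, so solutions exist.
Back-substituting, 820*(100) + 9110*(-9) = 10.
Scale by 1660/10 = 166: (a₀, b₀) = (16600, -1494).
General solution: a = 16600 + 911t, b = -1494 - 82t for integer t.
a ≥ 0: smallest is 16600 mod 911 = 202 (at t = -18), with b = -18.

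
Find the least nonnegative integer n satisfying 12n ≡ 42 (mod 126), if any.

14

gcd(126, 12) = 6  (126 = 10*12 + 6, 12 = 2*6).
6 divides 42, so solutions exist.
Back-substituting, 12*(-10) + 126*(1) = 6.
So 12*(-10) ≡ 6 (mod 126); multiply by 7: n ≡ -70 (mod 21).
Smallest nonnegative: n = -70 mod 21 = 14.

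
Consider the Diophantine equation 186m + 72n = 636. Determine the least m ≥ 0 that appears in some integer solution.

gcd(186, 72) = 6  (186 = 2·72 + 42, 72 = 1·42 + 30, 42 = 1·30 + 12, 30 = 2·12 + 6, 12 = 2·6).
6 divides 636, so solutions exist.
Back-substituting, 186·(-5) + 72·(13) = 6.
Scale by 636/6 = 106: (m₀, n₀) = (-530, 1378).
General solution: m = -530 + 12t, n = 1378 - 31t for integer t.
m ≥ 0: smallest is -530 mod 12 = 10 (at t = 45), with n = -17.

10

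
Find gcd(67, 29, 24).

1

gcd(67, 29) = 1  (67 = 2*29 + 9, 29 = 3*9 + 2, 9 = 4*2 + 1, 2 = 2*1).
gcd(1, 24) = 1.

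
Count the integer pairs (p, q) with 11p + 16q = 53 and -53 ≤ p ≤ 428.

gcd(16, 11) = 1.
By Bézout, 11*(3) + 16*(-2) = 1.
Particular solution: (15, -7).
General solution: p = 15 + 16t, q = -7 - 11t for integer t.
-53 ≤ 15 + 16t ≤ 428 gives t ∈ [-4, 25], which is 30 values.

30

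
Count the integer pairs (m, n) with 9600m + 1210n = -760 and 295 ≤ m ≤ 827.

5

gcd(9600, 1210) = 10  (9600 = 7·1210 + 1130, 1210 = 1·1130 + 80, 1130 = 14·80 + 10, 80 = 8·10).
Back-substituting, 9600·(15) + 1210·(-119) = 10.
Scale by -76: particular solution (-1140, 9044); reduce m mod 121: (70, -556).
General solution: m = 70 + 121t, n = -556 - 960t for integer t.
295 ≤ 70 + 121t ≤ 827 gives t ∈ [2, 6], which is 5 values.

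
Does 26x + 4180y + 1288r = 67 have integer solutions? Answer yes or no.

gcd(4180, 26) = 2  (4180 = 160*26 + 20, 26 = 1*20 + 6, 20 = 3*6 + 2, 6 = 3*2).
gcd(2, 1288) = 2.
2 does not divide 67 (remainder 1), so no integer solutions.

no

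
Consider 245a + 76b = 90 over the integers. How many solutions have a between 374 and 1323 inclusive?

gcd(245, 76) = 1  (245 = 3·76 + 17, 76 = 4·17 + 8, 17 = 2·8 + 1, 8 = 8·1).
Back-substituting, 245·(9) + 76·(-29) = 1.
Scale by 90: particular solution (810, -2610); reduce a mod 76: (50, -160).
General solution: a = 50 + 76t, b = -160 - 245t for integer t.
374 ≤ 50 + 76t ≤ 1323 gives t ∈ [5, 16], which is 12 values.

12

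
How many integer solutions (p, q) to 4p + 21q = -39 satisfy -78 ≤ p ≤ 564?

31

gcd(21, 4) = 1.
By Bézout, 4*(-5) + 21*(1) = 1.
Particular solution: (6, -3).
General solution: p = 6 + 21t, q = -3 - 4t for integer t.
-78 ≤ 6 + 21t ≤ 564 gives t ∈ [-4, 26], which is 31 values.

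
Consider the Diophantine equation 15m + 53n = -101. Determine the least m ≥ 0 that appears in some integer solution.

18

gcd(53, 15):
  53 = 3×15 + 8
  15 = 1×8 + 7
  8 = 1×7 + 1
  7 = 7×1
so gcd(53, 15) = 1.
1 divides -101, so solutions exist.
Back-substitute for Bézout coefficients:
  1 = 8 - 1×7
  ... = 15×(-7) + 53×(2)
Scale by -101/1 = -101: (m₀, n₀) = (707, -202).
General solution: m = 707 + 53t, n = -202 - 15t for integer t.
m ≥ 0: smallest is 707 mod 53 = 18 (at t = -13), with n = -7.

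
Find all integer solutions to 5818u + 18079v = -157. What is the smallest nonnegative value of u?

gcd(18079, 5818) = 1.
1 divides -157, so solutions exist.
By Bézout, 5818·(-1967) + 18079·(633) = 1.
Scale by -157/1 = -157: (u₀, v₀) = (308819, -99381).
General solution: u = 308819 + 18079t, v = -99381 - 5818t for integer t.
u ≥ 0: smallest is 308819 mod 18079 = 1476 (at t = -17), with v = -475.

1476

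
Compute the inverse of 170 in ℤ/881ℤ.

824

gcd(881, 170) = 1.
By Bézout, 170·(-57) + 881·(11) = 1.
So 170·-57 ≡ 1 (mod 881), and -57 mod 881 = 824.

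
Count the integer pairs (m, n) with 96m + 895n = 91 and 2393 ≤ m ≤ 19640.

19

gcd(895, 96) = 1  (895 = 9×96 + 31, 96 = 3×31 + 3, 31 = 10×3 + 1, 3 = 3×1).
Back-substituting, 96×(-289) + 895×(31) = 1.
Scale by 91: particular solution (-26299, 2821); reduce m mod 895: (551, -59).
General solution: m = 551 + 895t, n = -59 - 96t for integer t.
2393 ≤ 551 + 895t ≤ 19640 gives t ∈ [3, 21], which is 19 values.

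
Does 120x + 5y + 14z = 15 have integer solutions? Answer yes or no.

yes

gcd(120, 5) = 5  (120 = 24×5).
gcd(5, 14) = 1.
1 divides 15, so integer solutions exist.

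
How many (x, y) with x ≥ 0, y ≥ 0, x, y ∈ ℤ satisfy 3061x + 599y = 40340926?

gcd(3061, 599):
  3061 = 5·599 + 66
  599 = 9·66 + 5
  66 = 13·5 + 1
  5 = 5·1
so gcd(3061, 599) = 1.
Back-substitute for Bézout coefficients:
  1 = 66 - 13·5
  ... = 3061·(118) + 599·(-603)
Scale by 40340926: one solution is (4760229268, -24325578378). Reduce x mod 599: (228, 66182).
General: x = 228 + 599t, y = 66182 - 3061t.
x ≥ 0 ⇒ t ≥ 0; y ≥ 0 ⇒ t ≤ 21. So t ∈ [0, 21]: 22 solutions.

22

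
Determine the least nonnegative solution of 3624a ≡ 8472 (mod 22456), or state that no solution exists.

gcd(22456, 3624) = 8.
8 divides 8472, so solutions exist.
By Bézout, 3624*(-347) + 22456*(56) = 8.
So 3624*(-347) ≡ 8 (mod 22456); multiply by 1059: a ≡ -367473 (mod 2807).
Smallest nonnegative: a = -367473 mod 2807 = 244.

244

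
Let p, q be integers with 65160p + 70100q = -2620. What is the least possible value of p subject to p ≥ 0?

483

gcd(70100, 65160):
  70100 = 1×65160 + 4940
  65160 = 13×4940 + 940
  4940 = 5×940 + 240
  940 = 3×240 + 220
  240 = 1×220 + 20
  220 = 11×20
so gcd(70100, 65160) = 20.
20 divides -2620, so solutions exist.
Back-substitute for Bézout coefficients:
  20 = 240 - 1×220
  ... = 65160×(-298) + 70100×(277)
Scale by -2620/20 = -131: (p₀, q₀) = (39038, -36287).
General solution: p = 39038 + 3505t, q = -36287 - 3258t for integer t.
p ≥ 0: smallest is 39038 mod 3505 = 483 (at t = -11), with q = -449.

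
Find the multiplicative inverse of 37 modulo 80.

13

gcd(80, 37):
  80 = 2·37 + 6
  37 = 6·6 + 1
  6 = 6·1
so gcd(80, 37) = 1.
Back-substitute for Bézout coefficients:
  1 = 37 - 6·6
  ... = 37·(13) + 80·(-6)
So 37·13 ≡ 1 (mod 80), and 13 mod 80 = 13.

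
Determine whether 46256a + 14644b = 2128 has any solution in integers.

gcd(46256, 14644):
  46256 = 3·14644 + 2324
  14644 = 6·2324 + 700
  2324 = 3·700 + 224
  700 = 3·224 + 28
  224 = 8·28
so gcd(46256, 14644) = 28.
28 divides 2128, so integer solutions exist.

yes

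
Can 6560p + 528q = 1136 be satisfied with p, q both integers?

gcd(6560, 528) = 16  (6560 = 12×528 + 224, 528 = 2×224 + 80, 224 = 2×80 + 64, 80 = 1×64 + 16, 64 = 4×16).
16 divides 1136, so integer solutions exist.

yes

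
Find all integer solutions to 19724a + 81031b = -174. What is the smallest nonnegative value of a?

24822

gcd(81031, 19724):
  81031 = 4×19724 + 2135
  19724 = 9×2135 + 509
  2135 = 4×509 + 99
  509 = 5×99 + 14
  99 = 7×14 + 1
  14 = 14×1
so gcd(81031, 19724) = 1.
1 divides -174, so solutions exist.
Back-substitute for Bézout coefficients:
  1 = 99 - 7×14
  ... = 19724×(-5731) + 81031×(1395)
Scale by -174/1 = -174: (a₀, b₀) = (997194, -242730).
General solution: a = 997194 + 81031t, b = -242730 - 19724t for integer t.
a ≥ 0: smallest is 997194 mod 81031 = 24822 (at t = -12), with b = -6042.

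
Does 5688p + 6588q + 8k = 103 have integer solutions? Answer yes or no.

no

gcd(6588, 5688) = 36.
gcd(36, 8) = 4.
4 does not divide 103 (remainder 3), so no integer solutions.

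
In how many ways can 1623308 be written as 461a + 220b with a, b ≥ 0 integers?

16

gcd(461, 220) = 1.
By Bézout, 461×(21) + 220×(-44) = 1.
One solution: (28, 7320).
General: a = 28 + 220t, b = 7320 - 461t.
a ≥ 0 ⇒ t ≥ 0; b ≥ 0 ⇒ t ≤ 15. So t ∈ [0, 15]: 16 solutions.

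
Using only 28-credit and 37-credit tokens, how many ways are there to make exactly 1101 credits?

Need nonnegative integers with 28j + 37k = 1101.
gcd(28, 37) = 1, and 28·(4) + 37·(-3) = 1.
So (j₀, k₀) = (4404, -3303); general j = 4404 + 37t, k = -3303 - 28t.
j ≥ 0 ⇒ t ≥ -119; k ≥ 0 ⇒ t ≤ -118. That's 2 values of t.

2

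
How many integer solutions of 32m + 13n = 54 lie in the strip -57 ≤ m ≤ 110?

13

gcd(32, 13) = 1.
By Bézout, 32·(-2) + 13·(5) = 1.
Particular solution: (9, -18).
General solution: m = 9 + 13t, n = -18 - 32t for integer t.
-57 ≤ 9 + 13t ≤ 110 gives t ∈ [-5, 7], which is 13 values.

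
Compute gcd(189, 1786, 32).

1

gcd(1786, 189):
  1786 = 9·189 + 85
  189 = 2·85 + 19
  85 = 4·19 + 9
  19 = 2·9 + 1
  9 = 9·1
so gcd(1786, 189) = 1.
gcd(1, 32) = 1.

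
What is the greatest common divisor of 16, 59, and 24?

1

gcd(59, 16):
  59 = 3·16 + 11
  16 = 1·11 + 5
  11 = 2·5 + 1
  5 = 5·1
so gcd(59, 16) = 1.
gcd(1, 24) = 1.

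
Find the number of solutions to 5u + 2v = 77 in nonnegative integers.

8

gcd(5, 2):
  5 = 2*2 + 1
  2 = 2*1
so gcd(5, 2) = 1.
Back-substitute for Bézout coefficients:
  1 = 5 - 2*2
  ... = 5*(1) + 2*(-2)
Scale by 77: one solution is (77, -154). Reduce u mod 2: (1, 36).
General: u = 1 + 2t, v = 36 - 5t.
u ≥ 0 ⇒ t ≥ 0; v ≥ 0 ⇒ t ≤ 7. So t ∈ [0, 7]: 8 solutions.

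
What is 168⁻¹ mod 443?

gcd(443, 168) = 1  (443 = 2*168 + 107, 168 = 1*107 + 61, 107 = 1*61 + 46, 61 = 1*46 + 15, 46 = 3*15 + 1, 15 = 15*1).
Back-substituting, 168*(-29) + 443*(11) = 1.
So 168*-29 ≡ 1 (mod 443), and -29 mod 443 = 414.

414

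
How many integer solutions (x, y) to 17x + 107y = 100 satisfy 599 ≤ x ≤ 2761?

gcd(107, 17) = 1  (107 = 6*17 + 5, 17 = 3*5 + 2, 5 = 2*2 + 1, 2 = 2*1).
Back-substituting, 17*(-44) + 107*(7) = 1.
Scale by 100: particular solution (-4400, 700); reduce x mod 107: (94, -14).
General solution: x = 94 + 107t, y = -14 - 17t for integer t.
599 ≤ 94 + 107t ≤ 2761 gives t ∈ [5, 24], which is 20 values.

20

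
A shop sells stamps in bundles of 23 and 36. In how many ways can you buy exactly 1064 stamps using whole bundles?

2

Need nonnegative integers with 23j + 36k = 1064.
gcd(23, 36) = 1, and 23·(11) + 36·(-7) = 1.
So (j₀, k₀) = (11704, -7448); general j = 11704 + 36t, k = -7448 - 23t.
j ≥ 0 ⇒ t ≥ -325; k ≥ 0 ⇒ t ≤ -324. That's 2 values of t.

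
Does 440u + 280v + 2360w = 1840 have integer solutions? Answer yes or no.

yes

gcd(440, 280) = 40.
gcd(40, 2360) = 40.
40 divides 1840, so integer solutions exist.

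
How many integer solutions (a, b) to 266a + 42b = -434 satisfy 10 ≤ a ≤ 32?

gcd(266, 42):
  266 = 6×42 + 14
  42 = 3×14
so gcd(266, 42) = 14.
Back-substitute for Bézout coefficients:
  14 = 266 - 6×42
  ... = 266×(1) + 42×(-6)
Scale by -31: particular solution (-31, 186); reduce a mod 3: (2, -23).
General solution: a = 2 + 3t, b = -23 - 19t for integer t.
10 ≤ 2 + 3t ≤ 32 gives t ∈ [3, 10], which is 8 values.

8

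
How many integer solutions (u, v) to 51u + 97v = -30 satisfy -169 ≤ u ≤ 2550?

28

gcd(97, 51):
  97 = 1·51 + 46
  51 = 1·46 + 5
  46 = 9·5 + 1
  5 = 5·1
so gcd(97, 51) = 1.
Back-substitute for Bézout coefficients:
  1 = 46 - 9·5
  ... = 51·(-19) + 97·(10)
Scale by -30: particular solution (570, -300); reduce u mod 97: (85, -45).
General solution: u = 85 + 97t, v = -45 - 51t for integer t.
-169 ≤ 85 + 97t ≤ 2550 gives t ∈ [-2, 25], which is 28 values.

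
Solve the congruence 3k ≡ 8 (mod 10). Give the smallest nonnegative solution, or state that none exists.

gcd(10, 3) = 1.
1 divides 8, so solutions exist.
By Bézout, 3*(-3) + 10*(1) = 1.
So 3*(-3) ≡ 1 (mod 10); multiply by 8: k ≡ -24 (mod 10).
Smallest nonnegative: k = -24 mod 10 = 6.

6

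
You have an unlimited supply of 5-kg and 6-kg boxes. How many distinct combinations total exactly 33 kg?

1

Need nonnegative integers with 5j + 6k = 33.
gcd(5, 6) = 1, and 5·(-1) + 6·(1) = 1.
So (j₀, k₀) = (-33, 33); general j = -33 + 6t, k = 33 - 5t.
j ≥ 0 ⇒ t ≥ 6; k ≥ 0 ⇒ t ≤ 6. That's 1 value of t.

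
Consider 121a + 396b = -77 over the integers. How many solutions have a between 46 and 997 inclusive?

27

gcd(396, 121) = 11  (396 = 3*121 + 33, 121 = 3*33 + 22, 33 = 1*22 + 11, 22 = 2*11).
Back-substituting, 121*(-13) + 396*(4) = 11.
Scale by -7: particular solution (91, -28); reduce a mod 36: (19, -6).
General solution: a = 19 + 36t, b = -6 - 11t for integer t.
46 ≤ 19 + 36t ≤ 997 gives t ∈ [1, 27], which is 27 values.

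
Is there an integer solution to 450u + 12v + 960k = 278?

gcd(450, 12):
  450 = 37×12 + 6
  12 = 2×6
so gcd(450, 12) = 6.
gcd(6, 960) = 6.
6 does not divide 278 (remainder 2), so no integer solutions.

no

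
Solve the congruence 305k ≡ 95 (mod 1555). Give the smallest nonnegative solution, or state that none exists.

gcd(1555, 305) = 5  (1555 = 5*305 + 30, 305 = 10*30 + 5, 30 = 6*5).
5 divides 95, so solutions exist.
Back-substituting, 305*(51) + 1555*(-10) = 5.
So 305*(51) ≡ 5 (mod 1555); multiply by 19: k ≡ 969 (mod 311).
Smallest nonnegative: k = 969 mod 311 = 36.

36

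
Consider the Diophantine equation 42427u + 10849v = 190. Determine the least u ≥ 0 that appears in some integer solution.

11

gcd(42427, 10849) = 19  (42427 = 3·10849 + 9880, 10849 = 1·9880 + 969, 9880 = 10·969 + 190, 969 = 5·190 + 19, 190 = 10·19).
19 divides 190, so solutions exist.
Back-substituting, 42427·(-56) + 10849·(219) = 19.
Scale by 190/19 = 10: (u₀, v₀) = (-560, 2190).
General solution: u = -560 + 571t, v = 2190 - 2233t for integer t.
u ≥ 0: smallest is -560 mod 571 = 11 (at t = 1), with v = -43.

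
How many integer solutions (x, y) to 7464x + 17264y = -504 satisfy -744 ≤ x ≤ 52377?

gcd(17264, 7464):
  17264 = 2×7464 + 2336
  7464 = 3×2336 + 456
  2336 = 5×456 + 56
  456 = 8×56 + 8
  56 = 7×8
so gcd(17264, 7464) = 8.
Back-substitute for Bézout coefficients:
  8 = 456 - 8×56
  ... = 7464×(303) + 17264×(-131)
Scale by -63: particular solution (-19089, 8253); reduce x mod 2158: (333, -144).
General solution: x = 333 + 2158t, y = -144 - 933t for integer t.
-744 ≤ 333 + 2158t ≤ 52377 gives t ∈ [0, 24], which is 25 values.

25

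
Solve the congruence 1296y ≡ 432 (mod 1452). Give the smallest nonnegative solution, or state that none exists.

gcd(1452, 1296) = 12  (1452 = 1·1296 + 156, 1296 = 8·156 + 48, 156 = 3·48 + 12, 48 = 4·12).
12 divides 432, so solutions exist.
Back-substituting, 1296·(-28) + 1452·(25) = 12.
So 1296·(-28) ≡ 12 (mod 1452); multiply by 36: y ≡ -1008 (mod 121).
Smallest nonnegative: y = -1008 mod 121 = 81.

81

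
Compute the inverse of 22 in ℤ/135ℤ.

gcd(135, 22) = 1.
By Bézout, 22*(43) + 135*(-7) = 1.
So 22*43 ≡ 1 (mod 135), and 43 mod 135 = 43.

43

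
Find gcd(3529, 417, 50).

1

gcd(3529, 417):
  3529 = 8×417 + 193
  417 = 2×193 + 31
  193 = 6×31 + 7
  31 = 4×7 + 3
  7 = 2×3 + 1
  3 = 3×1
so gcd(3529, 417) = 1.
gcd(1, 50) = 1.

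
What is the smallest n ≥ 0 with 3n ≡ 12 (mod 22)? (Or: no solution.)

gcd(22, 3) = 1  (22 = 7×3 + 1, 3 = 3×1).
1 divides 12, so solutions exist.
Back-substituting, 3×(-7) + 22×(1) = 1.
So 3×(-7) ≡ 1 (mod 22); multiply by 12: n ≡ -84 (mod 22).
Smallest nonnegative: n = -84 mod 22 = 4.

4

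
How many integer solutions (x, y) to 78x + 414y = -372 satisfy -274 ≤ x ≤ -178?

gcd(414, 78):
  414 = 5×78 + 24
  78 = 3×24 + 6
  24 = 4×6
so gcd(414, 78) = 6.
Back-substitute for Bézout coefficients:
  6 = 78 - 3×24
  ... = 78×(16) + 414×(-3)
Scale by -62: particular solution (-992, 186); reduce x mod 69: (43, -9).
General solution: x = 43 + 69t, y = -9 - 13t for integer t.
-274 ≤ 43 + 69t ≤ -178 gives t ∈ [-4, -4], which is 1 value.

1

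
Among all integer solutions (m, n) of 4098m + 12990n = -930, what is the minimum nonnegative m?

gcd(12990, 4098):
  12990 = 3×4098 + 696
  4098 = 5×696 + 618
  696 = 1×618 + 78
  618 = 7×78 + 72
  78 = 1×72 + 6
  72 = 12×6
so gcd(12990, 4098) = 6.
6 divides -930, so solutions exist.
Back-substitute for Bézout coefficients:
  6 = 78 - 1×72
  ... = 4098×(-168) + 12990×(53)
Scale by -930/6 = -155: (m₀, n₀) = (26040, -8215).
General solution: m = 26040 + 2165t, n = -8215 - 683t for integer t.
m ≥ 0: smallest is 26040 mod 2165 = 60 (at t = -12), with n = -19.

60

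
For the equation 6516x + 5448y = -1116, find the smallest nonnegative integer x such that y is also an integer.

gcd(6516, 5448) = 12  (6516 = 1·5448 + 1068, 5448 = 5·1068 + 108, 1068 = 9·108 + 96, 108 = 1·96 + 12, 96 = 8·12).
12 divides -1116, so solutions exist.
Back-substituting, 6516·(-51) + 5448·(61) = 12.
Scale by -1116/12 = -93: (x₀, y₀) = (4743, -5673).
General solution: x = 4743 + 454t, y = -5673 - 543t for integer t.
x ≥ 0: smallest is 4743 mod 454 = 203 (at t = -10), with y = -243.

203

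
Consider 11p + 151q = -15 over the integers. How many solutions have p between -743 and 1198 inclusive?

13

gcd(151, 11) = 1.
By Bézout, 11×(55) + 151×(-4) = 1.
Particular solution: (81, -6).
General solution: p = 81 + 151t, q = -6 - 11t for integer t.
-743 ≤ 81 + 151t ≤ 1198 gives t ∈ [-5, 7], which is 13 values.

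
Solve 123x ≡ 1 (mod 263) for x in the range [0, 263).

gcd(263, 123) = 1.
By Bézout, 123×(-62) + 263×(29) = 1.
So 123×-62 ≡ 1 (mod 263), and -62 mod 263 = 201.

201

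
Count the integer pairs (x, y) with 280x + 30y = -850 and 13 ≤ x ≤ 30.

6

gcd(280, 30) = 10.
By Bézout, 280·(1) + 30·(-9) = 10.
Particular solution: (2, -47).
General solution: x = 2 + 3t, y = -47 - 28t for integer t.
13 ≤ 2 + 3t ≤ 30 gives t ∈ [4, 9], which is 6 values.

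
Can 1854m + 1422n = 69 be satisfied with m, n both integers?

no

gcd(1854, 1422) = 18.
18 does not divide 69 (remainder 15), so no integer solutions.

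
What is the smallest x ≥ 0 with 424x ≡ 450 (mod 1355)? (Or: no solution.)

gcd(1355, 424) = 1.
1 divides 450, so solutions exist.
By Bézout, 424×(604) + 1355×(-189) = 1.
So 424×(604) ≡ 1 (mod 1355); multiply by 450: x ≡ 271800 (mod 1355).
Smallest nonnegative: x = 271800 mod 1355 = 800.

800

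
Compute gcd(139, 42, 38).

gcd(139, 42):
  139 = 3*42 + 13
  42 = 3*13 + 3
  13 = 4*3 + 1
  3 = 3*1
so gcd(139, 42) = 1.
gcd(1, 38) = 1.

1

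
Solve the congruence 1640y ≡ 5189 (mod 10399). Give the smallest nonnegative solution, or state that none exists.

5767

gcd(10399, 1640) = 1  (10399 = 6·1640 + 559, 1640 = 2·559 + 522, 559 = 1·522 + 37, 522 = 14·37 + 4, 37 = 9·4 + 1, 4 = 4·1).
1 divides 5189, so solutions exist.
Back-substituting, 1640·(-2530) + 10399·(399) = 1.
So 1640·(-2530) ≡ 1 (mod 10399); multiply by 5189: y ≡ -13128170 (mod 10399).
Smallest nonnegative: y = -13128170 mod 10399 = 5767.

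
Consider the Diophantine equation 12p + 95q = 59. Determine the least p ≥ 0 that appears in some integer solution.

gcd(95, 12) = 1.
1 divides 59, so solutions exist.
By Bézout, 12*(8) + 95*(-1) = 1.
Scale by 59/1 = 59: (p₀, q₀) = (472, -59).
General solution: p = 472 + 95t, q = -59 - 12t for integer t.
p ≥ 0: smallest is 472 mod 95 = 92 (at t = -4), with q = -11.

92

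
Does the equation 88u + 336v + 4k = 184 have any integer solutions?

yes

gcd(336, 88) = 8.
gcd(8, 4) = 4.
4 divides 184, so integer solutions exist.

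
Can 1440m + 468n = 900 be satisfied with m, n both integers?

yes

gcd(1440, 468) = 36  (1440 = 3×468 + 36, 468 = 13×36).
36 divides 900, so integer solutions exist.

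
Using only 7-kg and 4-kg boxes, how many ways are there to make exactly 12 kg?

1

Need nonnegative integers with 7j + 4k = 12.
gcd(7, 4) = 1, and 7·(-1) + 4·(2) = 1.
So (j₀, k₀) = (-12, 24); general j = -12 + 4t, k = 24 - 7t.
j ≥ 0 ⇒ t ≥ 3; k ≥ 0 ⇒ t ≤ 3. That's 1 value of t.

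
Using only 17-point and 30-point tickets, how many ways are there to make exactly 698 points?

2

Need nonnegative integers with 17j + 30k = 698.
gcd(17, 30) = 1, and 17·(-7) + 30·(4) = 1.
So (j₀, k₀) = (-4886, 2792); general j = -4886 + 30t, k = 2792 - 17t.
j ≥ 0 ⇒ t ≥ 163; k ≥ 0 ⇒ t ≤ 164. That's 2 values of t.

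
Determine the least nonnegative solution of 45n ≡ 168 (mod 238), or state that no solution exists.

gcd(238, 45) = 1.
1 divides 168, so solutions exist.
By Bézout, 45×(-37) + 238×(7) = 1.
So 45×(-37) ≡ 1 (mod 238); multiply by 168: n ≡ -6216 (mod 238).
Smallest nonnegative: n = -6216 mod 238 = 210.

210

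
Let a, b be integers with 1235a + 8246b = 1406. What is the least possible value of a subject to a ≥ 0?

gcd(8246, 1235) = 19  (8246 = 6·1235 + 836, 1235 = 1·836 + 399, 836 = 2·399 + 38, 399 = 10·38 + 19, 38 = 2·19).
19 divides 1406, so solutions exist.
Back-substituting, 1235·(207) + 8246·(-31) = 19.
Scale by 1406/19 = 74: (a₀, b₀) = (15318, -2294).
General solution: a = 15318 + 434t, b = -2294 - 65t for integer t.
a ≥ 0: smallest is 15318 mod 434 = 128 (at t = -35), with b = -19.

128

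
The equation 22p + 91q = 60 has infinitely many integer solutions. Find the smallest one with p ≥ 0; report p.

11

gcd(91, 22):
  91 = 4·22 + 3
  22 = 7·3 + 1
  3 = 3·1
so gcd(91, 22) = 1.
1 divides 60, so solutions exist.
Back-substitute for Bézout coefficients:
  1 = 22 - 7·3
  ... = 22·(29) + 91·(-7)
Scale by 60/1 = 60: (p₀, q₀) = (1740, -420).
General solution: p = 1740 + 91t, q = -420 - 22t for integer t.
p ≥ 0: smallest is 1740 mod 91 = 11 (at t = -19), with q = -2.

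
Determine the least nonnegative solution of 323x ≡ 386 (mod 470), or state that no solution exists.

202

gcd(470, 323) = 1.
1 divides 386, so solutions exist.
By Bézout, 323*(227) + 470*(-156) = 1.
So 323*(227) ≡ 1 (mod 470); multiply by 386: x ≡ 87622 (mod 470).
Smallest nonnegative: x = 87622 mod 470 = 202.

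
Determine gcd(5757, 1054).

gcd(5757, 1054):
  5757 = 5·1054 + 487
  1054 = 2·487 + 80
  487 = 6·80 + 7
  80 = 11·7 + 3
  7 = 2·3 + 1
  3 = 3·1
so gcd(5757, 1054) = 1.

1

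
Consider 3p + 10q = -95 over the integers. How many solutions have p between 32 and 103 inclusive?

7

gcd(10, 3):
  10 = 3×3 + 1
  3 = 3×1
so gcd(10, 3) = 1.
Back-substitute for Bézout coefficients:
  1 = 10 - 3×3
  ... = 3×(-3) + 10×(1)
Scale by -95: particular solution (285, -95); reduce p mod 10: (5, -11).
General solution: p = 5 + 10t, q = -11 - 3t for integer t.
32 ≤ 5 + 10t ≤ 103 gives t ∈ [3, 9], which is 7 values.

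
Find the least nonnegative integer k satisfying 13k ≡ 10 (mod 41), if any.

gcd(41, 13) = 1.
1 divides 10, so solutions exist.
By Bézout, 13×(19) + 41×(-6) = 1.
So 13×(19) ≡ 1 (mod 41); multiply by 10: k ≡ 190 (mod 41).
Smallest nonnegative: k = 190 mod 41 = 26.

26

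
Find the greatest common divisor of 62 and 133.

gcd(133, 62) = 1  (133 = 2*62 + 9, 62 = 6*9 + 8, 9 = 1*8 + 1, 8 = 8*1).

1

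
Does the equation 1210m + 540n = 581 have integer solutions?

no

gcd(1210, 540) = 10  (1210 = 2·540 + 130, 540 = 4·130 + 20, 130 = 6·20 + 10, 20 = 2·10).
10 does not divide 581 (remainder 1), so no integer solutions.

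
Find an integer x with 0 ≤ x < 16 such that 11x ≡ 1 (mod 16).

gcd(16, 11):
  16 = 1·11 + 5
  11 = 2·5 + 1
  5 = 5·1
so gcd(16, 11) = 1.
Back-substitute for Bézout coefficients:
  1 = 11 - 2·5
  ... = 11·(3) + 16·(-2)
So 11·3 ≡ 1 (mod 16), and 3 mod 16 = 3.

3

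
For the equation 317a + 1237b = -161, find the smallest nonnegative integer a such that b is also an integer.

897

gcd(1237, 317) = 1  (1237 = 3×317 + 286, 317 = 1×286 + 31, 286 = 9×31 + 7, 31 = 4×7 + 3, 7 = 2×3 + 1, 3 = 3×1).
1 divides -161, so solutions exist.
Back-substituting, 317×(-359) + 1237×(92) = 1.
Scale by -161/1 = -161: (a₀, b₀) = (57799, -14812).
General solution: a = 57799 + 1237t, b = -14812 - 317t for integer t.
a ≥ 0: smallest is 57799 mod 1237 = 897 (at t = -46), with b = -230.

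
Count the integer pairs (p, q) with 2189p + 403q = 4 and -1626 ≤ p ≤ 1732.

8

gcd(2189, 403) = 1.
By Bézout, 2189·(-44) + 403·(239) = 1.
Particular solution: (227, -1233).
General solution: p = 227 + 403t, q = -1233 - 2189t for integer t.
-1626 ≤ 227 + 403t ≤ 1732 gives t ∈ [-4, 3], which is 8 values.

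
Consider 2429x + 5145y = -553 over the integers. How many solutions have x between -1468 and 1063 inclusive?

gcd(5145, 2429) = 7  (5145 = 2·2429 + 287, 2429 = 8·287 + 133, 287 = 2·133 + 21, 133 = 6·21 + 7, 21 = 3·7).
Back-substituting, 2429·(233) + 5145·(-110) = 7.
Scale by -79: particular solution (-18407, 8690); reduce x mod 735: (703, -332).
General solution: x = 703 + 735t, y = -332 - 347t for integer t.
-1468 ≤ 703 + 735t ≤ 1063 gives t ∈ [-2, 0], which is 3 values.

3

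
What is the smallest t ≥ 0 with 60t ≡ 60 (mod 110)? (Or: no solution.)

gcd(110, 60):
  110 = 1·60 + 50
  60 = 1·50 + 10
  50 = 5·10
so gcd(110, 60) = 10.
10 divides 60, so solutions exist.
Back-substitute for Bézout coefficients:
  10 = 60 - 1·50
  ... = 60·(2) + 110·(-1)
So 60·(2) ≡ 10 (mod 110); multiply by 6: t ≡ 12 (mod 11).
Smallest nonnegative: t = 12 mod 11 = 1.

1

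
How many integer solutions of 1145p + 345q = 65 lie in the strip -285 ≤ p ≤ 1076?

20

gcd(1145, 345) = 5  (1145 = 3·345 + 110, 345 = 3·110 + 15, 110 = 7·15 + 5, 15 = 3·5).
Back-substituting, 1145·(22) + 345·(-73) = 5.
Scale by 13: particular solution (286, -949); reduce p mod 69: (10, -33).
General solution: p = 10 + 69t, q = -33 - 229t for integer t.
-285 ≤ 10 + 69t ≤ 1076 gives t ∈ [-4, 15], which is 20 values.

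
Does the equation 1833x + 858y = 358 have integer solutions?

no

gcd(1833, 858) = 39.
39 does not divide 358 (remainder 7), so no integer solutions.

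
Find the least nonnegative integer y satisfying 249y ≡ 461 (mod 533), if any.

gcd(533, 249) = 1  (533 = 2·249 + 35, 249 = 7·35 + 4, 35 = 8·4 + 3, 4 = 1·3 + 1, 3 = 3·1).
1 divides 461, so solutions exist.
Back-substituting, 249·(137) + 533·(-64) = 1.
So 249·(137) ≡ 1 (mod 533); multiply by 461: y ≡ 63157 (mod 533).
Smallest nonnegative: y = 63157 mod 533 = 263.

263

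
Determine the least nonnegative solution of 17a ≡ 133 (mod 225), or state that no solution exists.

gcd(225, 17):
  225 = 13*17 + 4
  17 = 4*4 + 1
  4 = 4*1
so gcd(225, 17) = 1.
1 divides 133, so solutions exist.
Back-substitute for Bézout coefficients:
  1 = 17 - 4*4
  ... = 17*(53) + 225*(-4)
So 17*(53) ≡ 1 (mod 225); multiply by 133: a ≡ 7049 (mod 225).
Smallest nonnegative: a = 7049 mod 225 = 74.

74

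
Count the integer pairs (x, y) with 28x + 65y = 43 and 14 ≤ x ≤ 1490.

23

gcd(65, 28):
  65 = 2×28 + 9
  28 = 3×9 + 1
  9 = 9×1
so gcd(65, 28) = 1.
Back-substitute for Bézout coefficients:
  1 = 28 - 3×9
  ... = 28×(7) + 65×(-3)
Scale by 43: particular solution (301, -129); reduce x mod 65: (41, -17).
General solution: x = 41 + 65t, y = -17 - 28t for integer t.
14 ≤ 41 + 65t ≤ 1490 gives t ∈ [0, 22], which is 23 values.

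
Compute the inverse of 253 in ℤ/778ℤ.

655

gcd(778, 253):
  778 = 3*253 + 19
  253 = 13*19 + 6
  19 = 3*6 + 1
  6 = 6*1
so gcd(778, 253) = 1.
Back-substitute for Bézout coefficients:
  1 = 19 - 3*6
  ... = 253*(-123) + 778*(40)
So 253*-123 ≡ 1 (mod 778), and -123 mod 778 = 655.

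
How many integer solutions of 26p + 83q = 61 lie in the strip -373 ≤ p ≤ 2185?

gcd(83, 26) = 1  (83 = 3*26 + 5, 26 = 5*5 + 1, 5 = 5*1).
Back-substituting, 26*(16) + 83*(-5) = 1.
Scale by 61: particular solution (976, -305); reduce p mod 83: (63, -19).
General solution: p = 63 + 83t, q = -19 - 26t for integer t.
-373 ≤ 63 + 83t ≤ 2185 gives t ∈ [-5, 25], which is 31 values.

31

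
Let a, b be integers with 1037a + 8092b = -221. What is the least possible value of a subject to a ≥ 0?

gcd(8092, 1037) = 17.
17 divides -221, so solutions exist.
By Bézout, 1037·(-39) + 8092·(5) = 17.
Scale by -221/17 = -13: (a₀, b₀) = (507, -65).
General solution: a = 507 + 476t, b = -65 - 61t for integer t.
a ≥ 0: smallest is 507 mod 476 = 31 (at t = -1), with b = -4.

31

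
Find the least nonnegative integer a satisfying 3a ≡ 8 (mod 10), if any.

6

gcd(10, 3) = 1  (10 = 3×3 + 1, 3 = 3×1).
1 divides 8, so solutions exist.
Back-substituting, 3×(-3) + 10×(1) = 1.
So 3×(-3) ≡ 1 (mod 10); multiply by 8: a ≡ -24 (mod 10).
Smallest nonnegative: a = -24 mod 10 = 6.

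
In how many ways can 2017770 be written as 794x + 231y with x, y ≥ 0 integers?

gcd(794, 231) = 1  (794 = 3×231 + 101, 231 = 2×101 + 29, 101 = 3×29 + 14, 29 = 2×14 + 1, 14 = 14×1).
Back-substituting, 794×(-16) + 231×(55) = 1.
Scale by 2017770: one solution is (-32284320, 110977350). Reduce x mod 231: (9, 8704).
General: x = 9 + 231t, y = 8704 - 794t.
x ≥ 0 ⇒ t ≥ 0; y ≥ 0 ⇒ t ≤ 10. So t ∈ [0, 10]: 11 solutions.

11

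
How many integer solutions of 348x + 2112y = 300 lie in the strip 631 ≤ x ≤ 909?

2

gcd(2112, 348) = 12.
By Bézout, 348*(85) + 2112*(-14) = 12.
Particular solution: (13, -2).
General solution: x = 13 + 176t, y = -2 - 29t for integer t.
631 ≤ 13 + 176t ≤ 909 gives t ∈ [4, 5], which is 2 values.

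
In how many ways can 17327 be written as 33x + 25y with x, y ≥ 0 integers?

21

gcd(33, 25):
  33 = 1·25 + 8
  25 = 3·8 + 1
  8 = 8·1
so gcd(33, 25) = 1.
Back-substitute for Bézout coefficients:
  1 = 25 - 3·8
  ... = 33·(-3) + 25·(4)
Scale by 17327: one solution is (-51981, 69308). Reduce x mod 25: (19, 668).
General: x = 19 + 25t, y = 668 - 33t.
x ≥ 0 ⇒ t ≥ 0; y ≥ 0 ⇒ t ≤ 20. So t ∈ [0, 20]: 21 solutions.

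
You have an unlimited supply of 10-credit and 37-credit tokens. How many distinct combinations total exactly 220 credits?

1

Need nonnegative integers with 10j + 37k = 220.
gcd(10, 37) = 1, and 10·(-11) + 37·(3) = 1.
So (j₀, k₀) = (-2420, 660); general j = -2420 + 37t, k = 660 - 10t.
j ≥ 0 ⇒ t ≥ 66; k ≥ 0 ⇒ t ≤ 66. That's 1 value of t.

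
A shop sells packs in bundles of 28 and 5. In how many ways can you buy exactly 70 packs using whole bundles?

1

Need nonnegative integers with 28j + 5k = 70.
gcd(28, 5) = 1, and 28·(2) + 5·(-11) = 1.
So (j₀, k₀) = (140, -770); general j = 140 + 5t, k = -770 - 28t.
j ≥ 0 ⇒ t ≥ -28; k ≥ 0 ⇒ t ≤ -28. That's 1 value of t.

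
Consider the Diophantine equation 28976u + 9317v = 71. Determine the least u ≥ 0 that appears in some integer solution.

5563

gcd(28976, 9317) = 1.
1 divides 71, so solutions exist.
By Bézout, 28976*(-709) + 9317*(2205) = 1.
Scale by 71/1 = 71: (u₀, v₀) = (-50339, 156555).
General solution: u = -50339 + 9317t, v = 156555 - 28976t for integer t.
u ≥ 0: smallest is -50339 mod 9317 = 5563 (at t = 6), with v = -17301.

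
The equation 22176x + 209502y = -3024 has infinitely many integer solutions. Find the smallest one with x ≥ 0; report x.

1587

gcd(209502, 22176):
  209502 = 9*22176 + 9918
  22176 = 2*9918 + 2340
  9918 = 4*2340 + 558
  2340 = 4*558 + 108
  558 = 5*108 + 18
  108 = 6*18
so gcd(209502, 22176) = 18.
18 divides -3024, so solutions exist.
Back-substitute for Bézout coefficients:
  18 = 558 - 5*108
  ... = 22176*(-1880) + 209502*(199)
Scale by -3024/18 = -168: (x₀, y₀) = (315840, -33432).
General solution: x = 315840 + 11639t, y = -33432 - 1232t for integer t.
x ≥ 0: smallest is 315840 mod 11639 = 1587 (at t = -27), with y = -168.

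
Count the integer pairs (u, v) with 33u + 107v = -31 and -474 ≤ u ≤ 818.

gcd(107, 33):
  107 = 3×33 + 8
  33 = 4×8 + 1
  8 = 8×1
so gcd(107, 33) = 1.
Back-substitute for Bézout coefficients:
  1 = 33 - 4×8
  ... = 33×(13) + 107×(-4)
Scale by -31: particular solution (-403, 124); reduce u mod 107: (25, -8).
General solution: u = 25 + 107t, v = -8 - 33t for integer t.
-474 ≤ 25 + 107t ≤ 818 gives t ∈ [-4, 7], which is 12 values.

12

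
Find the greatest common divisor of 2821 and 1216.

gcd(2821, 1216) = 1  (2821 = 2·1216 + 389, 1216 = 3·389 + 49, 389 = 7·49 + 46, 49 = 1·46 + 3, 46 = 15·3 + 1, 3 = 3·1).

1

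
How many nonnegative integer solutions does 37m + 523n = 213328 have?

11

gcd(523, 37):
  523 = 14*37 + 5
  37 = 7*5 + 2
  5 = 2*2 + 1
  2 = 2*1
so gcd(523, 37) = 1.
Back-substitute for Bézout coefficients:
  1 = 5 - 2*2
  ... = 37*(-212) + 523*(15)
Scale by 213328: one solution is (-45225536, 3199920). Reduce m mod 523: (366, 382).
General: m = 366 + 523t, n = 382 - 37t.
m ≥ 0 ⇒ t ≥ 0; n ≥ 0 ⇒ t ≤ 10. So t ∈ [0, 10]: 11 solutions.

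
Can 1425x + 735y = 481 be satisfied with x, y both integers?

no

gcd(1425, 735) = 15.
15 does not divide 481 (remainder 1), so no integer solutions.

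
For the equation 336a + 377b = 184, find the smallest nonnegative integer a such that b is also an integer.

207

gcd(377, 336):
  377 = 1*336 + 41
  336 = 8*41 + 8
  41 = 5*8 + 1
  8 = 8*1
so gcd(377, 336) = 1.
1 divides 184, so solutions exist.
Back-substitute for Bézout coefficients:
  1 = 41 - 5*8
  ... = 336*(-46) + 377*(41)
Scale by 184/1 = 184: (a₀, b₀) = (-8464, 7544).
General solution: a = -8464 + 377t, b = 7544 - 336t for integer t.
a ≥ 0: smallest is -8464 mod 377 = 207 (at t = 23), with b = -184.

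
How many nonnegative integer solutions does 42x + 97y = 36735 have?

gcd(97, 42) = 1  (97 = 2*42 + 13, 42 = 3*13 + 3, 13 = 4*3 + 1, 3 = 3*1).
Back-substituting, 42*(-30) + 97*(13) = 1.
Scale by 36735: one solution is (-1102050, 477555). Reduce x mod 97: (64, 351).
General: x = 64 + 97t, y = 351 - 42t.
x ≥ 0 ⇒ t ≥ 0; y ≥ 0 ⇒ t ≤ 8. So t ∈ [0, 8]: 9 solutions.

9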